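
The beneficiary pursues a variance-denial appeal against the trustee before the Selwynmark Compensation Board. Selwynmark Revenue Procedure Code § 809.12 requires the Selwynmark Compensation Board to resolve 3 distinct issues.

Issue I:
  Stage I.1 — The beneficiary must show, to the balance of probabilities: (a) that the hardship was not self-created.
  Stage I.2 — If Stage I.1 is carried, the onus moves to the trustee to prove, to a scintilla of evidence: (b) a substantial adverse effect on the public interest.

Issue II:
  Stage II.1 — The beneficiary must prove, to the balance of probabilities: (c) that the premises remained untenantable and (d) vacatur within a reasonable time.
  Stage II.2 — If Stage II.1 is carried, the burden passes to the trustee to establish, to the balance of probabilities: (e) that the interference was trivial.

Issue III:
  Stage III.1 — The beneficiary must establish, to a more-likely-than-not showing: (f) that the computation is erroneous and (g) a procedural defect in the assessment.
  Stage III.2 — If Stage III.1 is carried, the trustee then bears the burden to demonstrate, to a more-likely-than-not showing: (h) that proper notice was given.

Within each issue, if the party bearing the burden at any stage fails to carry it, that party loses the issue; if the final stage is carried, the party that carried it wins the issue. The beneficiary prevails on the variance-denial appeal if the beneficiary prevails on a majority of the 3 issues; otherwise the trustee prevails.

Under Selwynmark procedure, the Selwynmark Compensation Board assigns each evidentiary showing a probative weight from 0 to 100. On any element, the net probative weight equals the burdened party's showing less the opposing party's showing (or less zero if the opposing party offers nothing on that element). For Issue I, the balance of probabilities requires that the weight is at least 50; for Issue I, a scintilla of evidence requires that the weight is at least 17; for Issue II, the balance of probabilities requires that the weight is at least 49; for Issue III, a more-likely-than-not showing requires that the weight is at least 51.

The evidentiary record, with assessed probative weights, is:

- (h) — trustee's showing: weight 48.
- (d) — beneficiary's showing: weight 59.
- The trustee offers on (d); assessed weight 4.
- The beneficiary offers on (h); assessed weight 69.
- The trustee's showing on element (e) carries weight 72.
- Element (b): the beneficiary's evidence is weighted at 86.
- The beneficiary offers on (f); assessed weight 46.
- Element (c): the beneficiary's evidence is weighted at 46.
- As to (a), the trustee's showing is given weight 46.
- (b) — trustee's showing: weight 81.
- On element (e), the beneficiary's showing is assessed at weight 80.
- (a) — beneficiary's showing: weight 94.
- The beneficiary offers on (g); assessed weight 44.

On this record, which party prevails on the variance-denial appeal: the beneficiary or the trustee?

trustee

— Issue I —
Stage I.1 — burden on beneficiary; standard: the balance of probabilities (weight is at least 50).
    (a): 94 − 46 = 48 < 50 [not met]
  Stage I.1 not carried; the beneficiary fails its burden.
The trustee prevails on this issue.
— Issue II —
Stage II.1 (beneficiary, the balance of probabilities, weight is at least 49): (c) 46 < 49 — fails; (d) net 59−4=55 ≥ 49 — meets.
  The beneficiary does not carry Stage II.1.
The trustee prevails on this issue.
— Issue III —
Stage III.1 — burden on beneficiary; standard: a more-likely-than-not showing (weight is at least 51).
    (f): 46 < 51 [not met]
    (g): 44 < 51 [not met]
  The beneficiary does not carry Stage III.1.
The trustee prevails on this issue.
Per-issue: Issue I → trustee; Issue II → trustee; Issue III → trustee. The beneficiary must prevail on a majority of issues; overall, the trustee prevails.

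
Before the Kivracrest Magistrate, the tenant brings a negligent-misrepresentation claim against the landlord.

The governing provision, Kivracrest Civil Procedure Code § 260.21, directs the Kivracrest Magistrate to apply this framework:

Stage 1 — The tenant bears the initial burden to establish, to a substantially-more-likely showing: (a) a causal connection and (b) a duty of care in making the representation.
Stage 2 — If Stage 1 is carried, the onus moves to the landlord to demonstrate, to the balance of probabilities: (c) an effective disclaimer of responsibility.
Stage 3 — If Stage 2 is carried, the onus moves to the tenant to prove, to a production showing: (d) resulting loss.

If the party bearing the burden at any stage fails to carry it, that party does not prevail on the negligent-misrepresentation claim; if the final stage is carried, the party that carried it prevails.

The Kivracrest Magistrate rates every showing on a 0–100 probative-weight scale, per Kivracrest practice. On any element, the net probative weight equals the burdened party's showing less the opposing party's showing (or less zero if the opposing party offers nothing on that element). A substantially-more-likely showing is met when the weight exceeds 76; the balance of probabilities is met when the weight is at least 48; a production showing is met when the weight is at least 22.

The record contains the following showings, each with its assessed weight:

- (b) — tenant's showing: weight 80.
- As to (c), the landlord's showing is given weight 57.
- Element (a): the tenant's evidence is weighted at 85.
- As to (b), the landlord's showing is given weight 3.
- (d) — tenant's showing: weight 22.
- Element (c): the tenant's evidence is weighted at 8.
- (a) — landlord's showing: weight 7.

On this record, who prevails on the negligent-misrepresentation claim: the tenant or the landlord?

tenant

At Stage 1 the tenant must meet a substantially-more-likely showing (weight exceeds 76): on (a) the weight is 85 less the opposing 7 gives net 78, which does exceed 76, so (a) meets the standard; on (b) the weight is 80 less the opposing 3 gives net 77, > 76, so (b) meets the standard.
  Stage 1 is satisfied; the onus moves to the landlord.
At Stage 2 the landlord must meet the balance of probabilities (weight is at least 48): on (c) the weight is 57 less the opposing 8 gives net 49, which does reach 48, so (c) meets the standard.
  The landlord carries Stage 2; the tenant now bears the burden.
At Stage 3 the tenant must meet a production showing (weight is at least 22): on (d) the weight is 22, which does reach 22, so (d) meets the standard.
  All elements met at the final stage.
With every stage satisfied, the tenant prevails.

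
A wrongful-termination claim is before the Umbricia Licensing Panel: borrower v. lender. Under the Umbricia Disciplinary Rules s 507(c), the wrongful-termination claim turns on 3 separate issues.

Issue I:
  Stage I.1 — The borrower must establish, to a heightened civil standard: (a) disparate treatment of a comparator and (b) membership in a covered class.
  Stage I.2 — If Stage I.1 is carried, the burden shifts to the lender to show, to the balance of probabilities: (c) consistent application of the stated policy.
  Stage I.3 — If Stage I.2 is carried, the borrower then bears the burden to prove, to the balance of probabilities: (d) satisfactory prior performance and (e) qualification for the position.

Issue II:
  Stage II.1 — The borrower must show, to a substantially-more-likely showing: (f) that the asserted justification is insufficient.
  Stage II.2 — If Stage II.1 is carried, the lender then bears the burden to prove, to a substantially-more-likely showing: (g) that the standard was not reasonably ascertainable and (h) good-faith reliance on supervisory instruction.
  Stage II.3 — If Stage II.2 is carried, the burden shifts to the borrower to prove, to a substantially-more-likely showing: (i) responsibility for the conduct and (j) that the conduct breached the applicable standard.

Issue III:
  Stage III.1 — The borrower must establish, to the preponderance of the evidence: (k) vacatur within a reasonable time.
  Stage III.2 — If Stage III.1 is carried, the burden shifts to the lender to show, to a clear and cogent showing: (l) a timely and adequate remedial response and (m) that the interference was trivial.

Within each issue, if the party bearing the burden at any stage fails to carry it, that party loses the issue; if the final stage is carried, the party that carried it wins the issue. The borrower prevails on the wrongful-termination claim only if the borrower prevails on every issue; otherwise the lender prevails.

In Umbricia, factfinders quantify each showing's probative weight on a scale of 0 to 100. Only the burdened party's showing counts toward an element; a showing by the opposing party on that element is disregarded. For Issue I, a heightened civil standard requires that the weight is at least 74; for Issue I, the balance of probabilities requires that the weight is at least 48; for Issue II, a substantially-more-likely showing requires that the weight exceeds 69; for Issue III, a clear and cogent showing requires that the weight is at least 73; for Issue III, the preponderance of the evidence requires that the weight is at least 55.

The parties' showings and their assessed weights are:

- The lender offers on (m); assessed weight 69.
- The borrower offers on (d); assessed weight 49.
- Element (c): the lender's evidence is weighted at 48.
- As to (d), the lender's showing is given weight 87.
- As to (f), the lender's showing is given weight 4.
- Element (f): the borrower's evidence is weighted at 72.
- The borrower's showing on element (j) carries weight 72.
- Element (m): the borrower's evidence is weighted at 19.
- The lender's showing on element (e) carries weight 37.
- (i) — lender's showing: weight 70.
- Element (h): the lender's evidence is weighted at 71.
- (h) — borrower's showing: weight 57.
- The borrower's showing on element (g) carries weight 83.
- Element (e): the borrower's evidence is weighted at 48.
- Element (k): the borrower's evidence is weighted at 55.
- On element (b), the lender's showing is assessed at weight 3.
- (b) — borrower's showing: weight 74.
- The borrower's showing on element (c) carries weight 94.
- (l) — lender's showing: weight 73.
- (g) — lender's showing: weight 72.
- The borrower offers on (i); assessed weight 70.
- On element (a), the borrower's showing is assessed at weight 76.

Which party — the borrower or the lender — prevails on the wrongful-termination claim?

borrower

— Issue I —
At Stage I.1 the borrower must meet a heightened civil standard (weight is at least 74): on (a) the weight is 76, which does reach 74, so (a) meets the standard; on (b) the weight is 74 (the lender's 3 is given no effect), which does reach 74, so (b) meets the standard.
  Stage I.1 carried; the burden shifts to the lender.
At Stage I.2 the lender must meet the balance of probabilities (weight is at least 48): on (c) the weight is 48 (the borrower's 94 is given no effect), ≥ 48, so (c) meets the standard.
  Stage I.2 carried; the burden shifts to the borrower.
At Stage I.3 the borrower must meet the balance of probabilities (weight is at least 48): on (d) the weight is 49 (the lender's 87 is given no effect), ≥ 48, so (d) meets the standard; on (e) the weight is 48 (the lender's 37 is given no effect), ≥ 48, so (e) meets the standard.
  The borrower carries the last stage.
With every stage satisfied, the borrower prevails on this issue.
— Issue II —
At Stage II.1 the borrower must meet a substantially-more-likely showing (weight exceeds 69): on (f) the weight is 72 (the lender's 4 is given no effect), which does exceed 69, so (f) meets the standard.
  Stage II.1 is satisfied; the onus moves to the lender.
At Stage II.2 the lender must meet a substantially-more-likely showing (weight exceeds 69): on (g) the weight is 72 (the borrower's 83 is given no effect), > 69, so (g) meets the standard; on (h) the weight is 71 (the borrower's 57 is given no effect), which does exceed 69, so (h) meets the standard.
  The lender carries Stage II.2; the borrower now bears the burden.
At Stage II.3 the borrower must meet a substantially-more-likely showing (weight exceeds 69): on (i) the weight is 70 (the lender's 70 is given no effect), > 69, so (i) meets the standard; on (j) the weight is 72, which does exceed 69, so (j) meets the standard.
  Stage II.3 carried; the final stage is satisfied.
Every stage carried; the borrower prevails on this issue.
— Issue III —
Stage III.1 (borrower, the preponderance of the evidence, weight is at least 55): (k) 55 ≥ 55 — meets.
  The borrower carries Stage III.1; the lender now bears the burden.
Stage III.2 (lender, a clear and cogent showing, weight is at least 73): (l) 73 ≥ 73 — meets; (m) 69 (borrower's 19 disregarded) < 73 — fails.
  The lender does not carry Stage III.2.
The borrower prevails on this issue.
Per-issue: Issue I → borrower; Issue II → borrower; Issue III → borrower. The borrower must prevail on every issue; overall, the borrower prevails.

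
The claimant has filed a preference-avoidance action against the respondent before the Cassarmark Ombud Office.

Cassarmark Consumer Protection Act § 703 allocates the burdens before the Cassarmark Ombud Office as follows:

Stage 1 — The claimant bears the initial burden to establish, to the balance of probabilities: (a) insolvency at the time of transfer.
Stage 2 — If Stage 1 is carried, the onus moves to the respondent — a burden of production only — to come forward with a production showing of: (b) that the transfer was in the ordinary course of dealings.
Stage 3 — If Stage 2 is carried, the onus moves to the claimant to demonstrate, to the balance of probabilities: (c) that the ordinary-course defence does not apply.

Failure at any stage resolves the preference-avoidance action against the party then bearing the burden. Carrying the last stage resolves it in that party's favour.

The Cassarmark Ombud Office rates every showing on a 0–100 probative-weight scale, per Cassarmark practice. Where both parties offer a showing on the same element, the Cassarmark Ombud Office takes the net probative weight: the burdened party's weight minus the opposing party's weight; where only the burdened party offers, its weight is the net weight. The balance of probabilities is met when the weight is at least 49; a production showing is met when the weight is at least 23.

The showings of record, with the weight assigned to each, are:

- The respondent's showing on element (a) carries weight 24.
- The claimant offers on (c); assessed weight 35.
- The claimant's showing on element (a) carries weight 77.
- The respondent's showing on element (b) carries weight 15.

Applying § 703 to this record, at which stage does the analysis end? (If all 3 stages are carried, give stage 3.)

Stage 1 — burden on claimant; standard: the balance of probabilities (weight is at least 49).
    (a): 77 − 24 = 53 ≥ 49 [met]
  Stage 1 carried; the burden shifts to the respondent.
Stage 2 — burden on respondent; standard: a production showing (weight is at least 23).
    (b): 15 < 23 [not met]
  Stage 2 not carried; the respondent fails its burden.
The analysis ends at Stage 2; the claimant prevails.

stage 2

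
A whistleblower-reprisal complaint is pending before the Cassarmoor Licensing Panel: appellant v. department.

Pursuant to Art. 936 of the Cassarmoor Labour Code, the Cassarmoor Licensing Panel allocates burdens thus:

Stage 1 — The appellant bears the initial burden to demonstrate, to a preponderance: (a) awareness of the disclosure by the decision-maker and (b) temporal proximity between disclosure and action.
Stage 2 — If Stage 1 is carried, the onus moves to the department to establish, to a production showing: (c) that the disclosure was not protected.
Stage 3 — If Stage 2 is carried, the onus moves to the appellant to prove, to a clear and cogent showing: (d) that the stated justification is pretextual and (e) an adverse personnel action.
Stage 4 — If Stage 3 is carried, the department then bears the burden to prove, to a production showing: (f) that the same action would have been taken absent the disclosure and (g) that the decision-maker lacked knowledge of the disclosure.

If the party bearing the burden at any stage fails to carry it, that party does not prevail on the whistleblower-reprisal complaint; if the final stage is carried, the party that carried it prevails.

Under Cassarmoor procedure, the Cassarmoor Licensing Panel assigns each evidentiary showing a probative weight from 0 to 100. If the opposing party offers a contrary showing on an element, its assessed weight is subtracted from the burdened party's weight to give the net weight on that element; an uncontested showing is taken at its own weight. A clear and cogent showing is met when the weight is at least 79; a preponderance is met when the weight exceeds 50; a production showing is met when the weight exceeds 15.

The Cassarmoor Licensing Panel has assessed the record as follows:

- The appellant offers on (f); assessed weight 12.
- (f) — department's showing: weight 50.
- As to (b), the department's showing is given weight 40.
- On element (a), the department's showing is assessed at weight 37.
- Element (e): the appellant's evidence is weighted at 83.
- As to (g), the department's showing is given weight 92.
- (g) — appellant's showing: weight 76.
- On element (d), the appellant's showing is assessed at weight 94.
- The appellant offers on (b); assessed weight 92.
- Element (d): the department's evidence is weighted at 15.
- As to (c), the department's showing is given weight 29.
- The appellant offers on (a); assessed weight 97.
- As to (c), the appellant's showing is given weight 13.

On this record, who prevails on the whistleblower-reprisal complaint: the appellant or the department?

Stage 1 — burden on appellant; standard: a preponderance (weight exceeds 50).
    (a): 97 − 37 = 60 > 50 [met]
    (b): 92 − 40 = 52 > 50 [met]
  The appellant carries Stage 1; the department now bears the burden.
Stage 2 — burden on department; standard: a production showing (weight exceeds 15).
    (c): 29 − 13 = 16 > 15 [met]
  All elements met. The burden passes to the appellant.
Stage 3 — burden on appellant; standard: a clear and cogent showing (weight is at least 79).
    (d): 94 − 15 = 79 ≥ 79 [met]
    (e): 83 ≥ 79 [met]
  The appellant carries Stage 3; the department now bears the burden.
Stage 4 — burden on department; standard: a production showing (weight exceeds 15).
    (f): 50 − 12 = 38 > 15 [met]
    (g): 92 − 76 = 16 > 15 [met]
  Stage 4 carried; the final stage is satisfied.
With every stage satisfied, the department prevails.

department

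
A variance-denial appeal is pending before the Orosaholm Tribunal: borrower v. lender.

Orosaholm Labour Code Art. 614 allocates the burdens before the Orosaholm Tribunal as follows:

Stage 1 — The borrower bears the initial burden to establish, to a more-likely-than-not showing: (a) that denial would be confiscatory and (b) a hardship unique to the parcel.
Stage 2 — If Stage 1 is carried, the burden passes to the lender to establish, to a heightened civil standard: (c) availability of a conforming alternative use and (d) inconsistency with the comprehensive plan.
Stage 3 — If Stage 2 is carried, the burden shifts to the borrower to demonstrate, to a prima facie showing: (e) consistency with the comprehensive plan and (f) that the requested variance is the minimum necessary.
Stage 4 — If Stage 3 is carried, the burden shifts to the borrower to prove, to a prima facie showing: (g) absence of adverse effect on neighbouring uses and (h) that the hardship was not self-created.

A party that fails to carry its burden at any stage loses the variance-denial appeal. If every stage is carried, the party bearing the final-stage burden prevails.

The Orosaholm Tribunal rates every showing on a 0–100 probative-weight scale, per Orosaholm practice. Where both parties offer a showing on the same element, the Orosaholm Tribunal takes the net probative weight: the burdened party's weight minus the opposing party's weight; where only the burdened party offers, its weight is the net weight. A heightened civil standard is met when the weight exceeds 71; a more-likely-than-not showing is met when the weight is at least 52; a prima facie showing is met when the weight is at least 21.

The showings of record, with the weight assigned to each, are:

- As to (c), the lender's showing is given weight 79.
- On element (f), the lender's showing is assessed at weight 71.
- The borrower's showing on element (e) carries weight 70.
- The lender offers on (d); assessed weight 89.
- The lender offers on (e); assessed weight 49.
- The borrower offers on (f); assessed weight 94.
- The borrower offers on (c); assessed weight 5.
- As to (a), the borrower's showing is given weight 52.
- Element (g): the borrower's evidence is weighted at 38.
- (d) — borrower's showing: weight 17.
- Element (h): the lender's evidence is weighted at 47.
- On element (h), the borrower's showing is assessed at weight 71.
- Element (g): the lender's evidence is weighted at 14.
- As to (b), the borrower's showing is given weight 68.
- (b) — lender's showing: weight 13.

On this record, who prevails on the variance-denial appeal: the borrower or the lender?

At Stage 1 the borrower must meet a more-likely-than-not showing (weight is at least 52): on (a) the weight is 52, ≥ 52, so (a) meets the standard; on (b) the weight is 68 less the opposing 13 gives net 55, which does reach 52, so (b) meets the standard.
  All elements met. The burden passes to the lender.
At Stage 2 the lender must meet a heightened civil standard (weight exceeds 71): on (c) the weight is 79 less the opposing 5 gives net 74, which does exceed 71, so (c) meets the standard; on (d) the weight is 89 less the opposing 17 gives net 72, > 71, so (d) meets the standard.
  The lender carries Stage 2; the borrower now bears the burden.
At Stage 3 the borrower must meet a prima facie showing (weight is at least 21): on (e) the weight is 70 less the opposing 49 gives net 21, which does reach 21, so (e) meets the standard; on (f) the weight is 94 less the opposing 71 gives net 23, which does reach 21, so (f) meets the standard.
  All elements met. The borrower retains the burden for Stage 4.
At Stage 4 the borrower must meet a prima facie showing (weight is at least 21): on (g) the weight is 38 less the opposing 14 gives net 24, which does reach 21, so (g) meets the standard; on (h) the weight is 71 less the opposing 47 gives net 24, which does reach 21, so (h) meets the standard.
  Stage 4 carried; the final stage is satisfied.
Every stage carried; the borrower prevails.

borrower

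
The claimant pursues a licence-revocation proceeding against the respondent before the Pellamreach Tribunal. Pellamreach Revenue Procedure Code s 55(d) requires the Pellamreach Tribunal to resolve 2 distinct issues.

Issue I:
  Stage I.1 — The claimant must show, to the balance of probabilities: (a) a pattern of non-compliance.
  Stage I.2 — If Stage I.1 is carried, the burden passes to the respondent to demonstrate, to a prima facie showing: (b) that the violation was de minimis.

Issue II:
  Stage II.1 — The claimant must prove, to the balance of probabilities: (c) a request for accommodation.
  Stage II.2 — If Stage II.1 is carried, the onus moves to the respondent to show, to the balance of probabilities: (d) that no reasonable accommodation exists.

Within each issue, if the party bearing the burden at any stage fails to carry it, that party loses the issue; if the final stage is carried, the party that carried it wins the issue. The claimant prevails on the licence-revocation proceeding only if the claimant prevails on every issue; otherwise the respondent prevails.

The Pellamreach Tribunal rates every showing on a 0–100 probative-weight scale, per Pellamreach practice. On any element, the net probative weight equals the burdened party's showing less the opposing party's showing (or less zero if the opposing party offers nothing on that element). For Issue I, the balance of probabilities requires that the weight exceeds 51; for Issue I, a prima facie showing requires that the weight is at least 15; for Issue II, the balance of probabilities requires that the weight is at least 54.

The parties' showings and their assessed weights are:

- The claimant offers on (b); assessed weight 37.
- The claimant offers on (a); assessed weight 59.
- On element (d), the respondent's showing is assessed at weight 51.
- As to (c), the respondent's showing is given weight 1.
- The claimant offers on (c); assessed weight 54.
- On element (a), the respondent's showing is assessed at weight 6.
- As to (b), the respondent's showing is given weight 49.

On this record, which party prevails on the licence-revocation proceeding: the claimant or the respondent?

— Issue I —
Stage I.1 — burden on claimant; standard: the balance of probabilities (weight exceeds 51).
    (a): 59 − 6 = 53 > 51 [met]
  Stage I.1 carried; the burden shifts to the respondent.
Stage I.2 — burden on respondent; standard: a prima facie showing (weight is at least 15).
    (b): 49 − 37 = 12 < 15 [not met]
  Stage I.2 not carried; the respondent fails its burden.
So the claimant prevails on this issue.
— Issue II —
Stage II.1 (claimant, the balance of probabilities, weight is at least 54): (c) net 54−1=53 < 54 — fails.
  Not every element is met, so the claimant fails to carry Stage II.1.
The respondent prevails on this issue.
Per-issue: Issue I → claimant; Issue II → respondent. The claimant must prevail on every issue; overall, the respondent prevails.

respondent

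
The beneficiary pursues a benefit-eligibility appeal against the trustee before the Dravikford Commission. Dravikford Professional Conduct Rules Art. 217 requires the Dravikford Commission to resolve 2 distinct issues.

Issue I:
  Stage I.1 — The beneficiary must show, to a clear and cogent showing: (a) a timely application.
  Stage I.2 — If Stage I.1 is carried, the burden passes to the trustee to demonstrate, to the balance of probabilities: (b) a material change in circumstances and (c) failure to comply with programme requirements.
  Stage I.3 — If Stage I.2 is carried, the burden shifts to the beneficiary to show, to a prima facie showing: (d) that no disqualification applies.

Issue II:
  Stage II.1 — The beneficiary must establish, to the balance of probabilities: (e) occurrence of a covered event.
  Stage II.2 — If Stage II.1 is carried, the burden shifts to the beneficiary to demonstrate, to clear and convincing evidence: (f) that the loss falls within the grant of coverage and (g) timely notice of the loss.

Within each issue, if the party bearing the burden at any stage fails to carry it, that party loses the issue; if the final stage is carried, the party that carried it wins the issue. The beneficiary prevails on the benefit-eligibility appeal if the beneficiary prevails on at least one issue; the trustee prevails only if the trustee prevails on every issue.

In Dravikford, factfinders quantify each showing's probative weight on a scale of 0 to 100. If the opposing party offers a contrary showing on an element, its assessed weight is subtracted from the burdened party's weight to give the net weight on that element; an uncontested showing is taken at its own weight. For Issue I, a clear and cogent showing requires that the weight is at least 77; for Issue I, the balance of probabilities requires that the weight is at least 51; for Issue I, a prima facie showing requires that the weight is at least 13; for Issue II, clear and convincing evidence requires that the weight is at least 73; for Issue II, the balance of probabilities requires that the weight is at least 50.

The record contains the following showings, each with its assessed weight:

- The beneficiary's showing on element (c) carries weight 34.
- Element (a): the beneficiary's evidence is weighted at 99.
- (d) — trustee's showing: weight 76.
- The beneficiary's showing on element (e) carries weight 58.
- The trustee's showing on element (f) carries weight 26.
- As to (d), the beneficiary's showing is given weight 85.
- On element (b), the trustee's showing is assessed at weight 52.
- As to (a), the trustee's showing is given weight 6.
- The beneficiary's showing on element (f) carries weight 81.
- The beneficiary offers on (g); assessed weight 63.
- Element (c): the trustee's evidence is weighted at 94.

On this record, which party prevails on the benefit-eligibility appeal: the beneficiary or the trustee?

trustee

— Issue I —
Stage I.1 (beneficiary, a clear and cogent showing, weight is at least 77): (a) net 99−6=93 ≥ 77 — meets.
  Stage I.1 is satisfied; the onus moves to the trustee.
Stage I.2 (trustee, the balance of probabilities, weight is at least 51): (b) 52 ≥ 51 — meets; (c) net 94−34=60 ≥ 51 — meets.
  Stage I.2 carried; the burden shifts to the beneficiary.
Stage I.3 (beneficiary, a prima facie showing, weight is at least 13): (d) net 85−76=9 < 13 — fails.
  Not every element is met, so the beneficiary fails to carry Stage I.3.
The analysis ends at Stage I.3; the trustee prevails on this issue.
— Issue II —
Stage II.1 — burden on beneficiary; standard: the balance of probabilities (weight is at least 50).
    (e): 58 ≥ 50 [met]
  Stage II.1 is satisfied; the beneficiary continues to bear the burden.
Stage II.2 — burden on beneficiary; standard: clear and convincing evidence (weight is at least 73).
    (f): 81 − 26 = 55 < 73 [not met]
    (g): 63 < 73 [not met]
  Stage II.2 not carried; the beneficiary fails its burden.
The analysis ends at Stage II.2; the trustee prevails on this issue.
Per-issue: Issue I → trustee; Issue II → trustee. The beneficiary must prevail on at least one issue; overall, the trustee prevails.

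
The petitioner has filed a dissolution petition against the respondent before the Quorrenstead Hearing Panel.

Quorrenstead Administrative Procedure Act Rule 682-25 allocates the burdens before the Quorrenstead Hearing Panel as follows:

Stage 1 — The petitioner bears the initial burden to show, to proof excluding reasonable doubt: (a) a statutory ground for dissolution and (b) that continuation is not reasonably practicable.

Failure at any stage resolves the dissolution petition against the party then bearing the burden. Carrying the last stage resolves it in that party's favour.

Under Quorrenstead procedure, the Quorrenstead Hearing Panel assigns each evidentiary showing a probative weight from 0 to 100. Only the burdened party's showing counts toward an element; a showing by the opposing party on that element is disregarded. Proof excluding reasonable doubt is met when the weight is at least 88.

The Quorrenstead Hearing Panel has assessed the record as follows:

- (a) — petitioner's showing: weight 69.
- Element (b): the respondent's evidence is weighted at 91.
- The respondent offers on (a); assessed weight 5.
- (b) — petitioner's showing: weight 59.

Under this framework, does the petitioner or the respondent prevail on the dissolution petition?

respondent

Stage 1 — burden on petitioner; standard: proof excluding reasonable doubt (weight is at least 88).
    (a): 69 (respondent's 5 disregarded) < 88 [not met]
    (b): 59 (respondent's 91 disregarded) < 88 [not met]
  Stage 1 not carried; the petitioner fails its burden.
So the respondent prevails.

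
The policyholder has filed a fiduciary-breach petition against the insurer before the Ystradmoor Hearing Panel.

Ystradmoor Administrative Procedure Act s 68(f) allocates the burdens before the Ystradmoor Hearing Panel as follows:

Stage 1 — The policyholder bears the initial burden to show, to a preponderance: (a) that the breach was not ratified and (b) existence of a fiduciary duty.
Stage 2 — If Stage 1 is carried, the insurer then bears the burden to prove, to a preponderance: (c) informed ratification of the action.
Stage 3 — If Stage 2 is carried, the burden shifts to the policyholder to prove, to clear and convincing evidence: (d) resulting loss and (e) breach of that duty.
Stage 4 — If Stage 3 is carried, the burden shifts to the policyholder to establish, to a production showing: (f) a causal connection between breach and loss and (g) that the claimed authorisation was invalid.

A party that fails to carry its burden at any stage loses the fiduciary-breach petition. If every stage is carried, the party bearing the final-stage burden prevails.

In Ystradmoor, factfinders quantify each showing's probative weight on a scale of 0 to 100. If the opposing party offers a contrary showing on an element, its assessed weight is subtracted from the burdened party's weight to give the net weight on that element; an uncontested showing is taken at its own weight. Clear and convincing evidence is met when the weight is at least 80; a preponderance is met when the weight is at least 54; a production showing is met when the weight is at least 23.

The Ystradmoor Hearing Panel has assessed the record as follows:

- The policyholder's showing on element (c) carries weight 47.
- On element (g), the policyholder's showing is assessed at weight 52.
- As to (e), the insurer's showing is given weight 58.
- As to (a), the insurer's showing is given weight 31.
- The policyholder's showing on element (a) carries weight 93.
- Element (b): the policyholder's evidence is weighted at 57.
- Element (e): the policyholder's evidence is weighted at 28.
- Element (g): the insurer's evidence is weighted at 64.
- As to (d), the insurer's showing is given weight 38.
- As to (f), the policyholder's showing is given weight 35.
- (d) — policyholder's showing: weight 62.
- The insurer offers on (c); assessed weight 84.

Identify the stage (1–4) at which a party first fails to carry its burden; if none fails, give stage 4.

Stage 1 — burden on policyholder; standard: a preponderance (weight is at least 54).
    (a): 93 − 31 = 62 ≥ 54 [met]
    (b): 57 ≥ 54 [met]
  Stage 1 carried; the burden shifts to the insurer.
Stage 2 — burden on insurer; standard: a preponderance (weight is at least 54).
    (c): 84 − 47 = 37 < 54 [not met]
  Not every element is met, so the insurer fails to carry Stage 2.
The analysis ends at Stage 2; the policyholder prevails.

stage 2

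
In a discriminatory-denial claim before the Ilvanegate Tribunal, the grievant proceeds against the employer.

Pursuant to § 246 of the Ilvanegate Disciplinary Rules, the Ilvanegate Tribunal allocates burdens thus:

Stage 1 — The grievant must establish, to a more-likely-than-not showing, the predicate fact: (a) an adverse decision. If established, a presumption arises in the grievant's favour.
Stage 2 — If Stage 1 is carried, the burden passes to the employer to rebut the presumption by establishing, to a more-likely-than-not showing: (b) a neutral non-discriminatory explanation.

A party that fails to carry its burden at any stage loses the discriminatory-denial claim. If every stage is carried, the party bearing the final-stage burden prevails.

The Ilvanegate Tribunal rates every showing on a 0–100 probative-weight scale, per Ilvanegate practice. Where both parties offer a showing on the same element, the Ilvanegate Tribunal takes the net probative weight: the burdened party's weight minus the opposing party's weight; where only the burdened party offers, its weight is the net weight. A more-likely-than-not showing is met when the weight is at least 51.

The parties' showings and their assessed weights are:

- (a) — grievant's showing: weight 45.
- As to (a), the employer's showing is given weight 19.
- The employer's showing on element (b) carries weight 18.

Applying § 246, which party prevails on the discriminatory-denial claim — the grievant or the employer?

At Stage 1 the grievant must meet a more-likely-than-not showing (weight is at least 51): on (a) the weight is 45 less the opposing 19 gives net 26, < 51, so (a) does not meet the standard.
  Stage 1 not carried; the grievant fails its burden.
So the employer prevails.

employer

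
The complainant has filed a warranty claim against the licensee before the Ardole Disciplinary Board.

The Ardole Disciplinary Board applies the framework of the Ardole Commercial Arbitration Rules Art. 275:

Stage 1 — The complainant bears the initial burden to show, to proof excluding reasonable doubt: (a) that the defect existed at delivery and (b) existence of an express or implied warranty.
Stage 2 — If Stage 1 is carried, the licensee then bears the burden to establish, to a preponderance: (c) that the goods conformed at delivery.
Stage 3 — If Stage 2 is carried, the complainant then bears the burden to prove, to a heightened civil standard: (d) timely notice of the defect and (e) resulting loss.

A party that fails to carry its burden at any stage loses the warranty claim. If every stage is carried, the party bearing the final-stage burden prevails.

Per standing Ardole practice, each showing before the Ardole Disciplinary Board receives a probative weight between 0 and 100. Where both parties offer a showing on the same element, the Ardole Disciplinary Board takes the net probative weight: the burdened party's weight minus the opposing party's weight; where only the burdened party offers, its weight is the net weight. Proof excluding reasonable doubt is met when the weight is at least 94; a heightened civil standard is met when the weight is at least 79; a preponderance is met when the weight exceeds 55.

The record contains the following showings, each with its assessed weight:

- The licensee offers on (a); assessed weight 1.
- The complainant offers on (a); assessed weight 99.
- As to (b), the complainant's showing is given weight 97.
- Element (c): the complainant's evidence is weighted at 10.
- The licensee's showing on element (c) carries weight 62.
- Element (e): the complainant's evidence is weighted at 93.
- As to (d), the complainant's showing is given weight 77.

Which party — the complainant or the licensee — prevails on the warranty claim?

complainant

Stage 1 (complainant, proof excluding reasonable doubt, weight is at least 94): (a) net 99−1=98 ≥ 94 — meets; (b) 97 ≥ 94 — meets.
  Stage 1 carried; the burden shifts to the licensee.
Stage 2 (licensee, a preponderance, weight exceeds 55): (c) net 62−10=52 ≤ 55 — fails.
  Stage 2 not carried; the licensee fails its burden.
The analysis ends at Stage 2; the complainant prevails.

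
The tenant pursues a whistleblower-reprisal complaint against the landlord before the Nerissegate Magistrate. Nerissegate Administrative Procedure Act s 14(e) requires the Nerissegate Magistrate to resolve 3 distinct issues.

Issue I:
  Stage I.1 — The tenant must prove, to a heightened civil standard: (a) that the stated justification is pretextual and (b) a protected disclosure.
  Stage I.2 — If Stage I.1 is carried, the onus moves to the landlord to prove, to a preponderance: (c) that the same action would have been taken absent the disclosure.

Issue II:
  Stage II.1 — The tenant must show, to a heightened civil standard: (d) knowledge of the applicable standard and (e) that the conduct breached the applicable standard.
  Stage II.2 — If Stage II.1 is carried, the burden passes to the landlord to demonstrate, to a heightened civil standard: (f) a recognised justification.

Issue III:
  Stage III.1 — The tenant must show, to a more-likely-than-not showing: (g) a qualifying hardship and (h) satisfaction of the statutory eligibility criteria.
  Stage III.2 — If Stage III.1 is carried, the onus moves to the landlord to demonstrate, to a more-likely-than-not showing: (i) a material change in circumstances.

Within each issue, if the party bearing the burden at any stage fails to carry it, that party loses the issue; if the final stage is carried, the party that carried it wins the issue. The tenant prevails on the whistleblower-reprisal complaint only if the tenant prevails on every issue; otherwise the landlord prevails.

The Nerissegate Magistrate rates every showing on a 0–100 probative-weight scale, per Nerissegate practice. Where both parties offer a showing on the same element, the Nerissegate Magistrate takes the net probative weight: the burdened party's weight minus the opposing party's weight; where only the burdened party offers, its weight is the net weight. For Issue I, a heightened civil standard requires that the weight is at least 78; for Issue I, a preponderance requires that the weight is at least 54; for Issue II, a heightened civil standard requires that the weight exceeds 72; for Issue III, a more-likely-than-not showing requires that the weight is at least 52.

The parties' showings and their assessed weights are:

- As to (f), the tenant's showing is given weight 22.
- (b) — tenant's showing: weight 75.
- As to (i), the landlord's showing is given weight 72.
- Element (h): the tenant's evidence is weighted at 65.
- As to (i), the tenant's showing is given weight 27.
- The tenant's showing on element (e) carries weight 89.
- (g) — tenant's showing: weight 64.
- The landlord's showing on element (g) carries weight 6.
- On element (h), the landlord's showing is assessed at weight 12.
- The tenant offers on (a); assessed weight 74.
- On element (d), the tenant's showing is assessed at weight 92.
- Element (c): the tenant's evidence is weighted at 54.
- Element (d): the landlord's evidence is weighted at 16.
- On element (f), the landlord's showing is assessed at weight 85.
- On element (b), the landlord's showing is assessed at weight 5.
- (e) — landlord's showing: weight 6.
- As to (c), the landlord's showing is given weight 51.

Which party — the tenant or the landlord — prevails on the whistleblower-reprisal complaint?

landlord

— Issue I —
Stage I.1 — burden on tenant; standard: a heightened civil standard (weight is at least 78).
    (a): 74 < 78 [not met]
    (b): 75 − 5 = 70 < 78 [not met]
  Stage I.1 not carried; the tenant fails its burden.
The analysis ends at Stage I.1; the landlord prevails on this issue.
— Issue II —
At Stage II.1 the tenant must meet a heightened civil standard (weight exceeds 72): on (d) the weight is 92 less the opposing 16 gives net 76, > 72, so (d) meets the standard; on (e) the weight is 89 less the opposing 6 gives net 83, which does exceed 72, so (e) meets the standard.
  All elements met. The burden passes to the landlord.
At Stage II.2 the landlord must meet a heightened civil standard (weight exceeds 72): on (f) the weight is 85 less the opposing 22 gives net 63, ≤ 72, so (f) does not meet the standard.
  Stage II.2 not carried; the landlord fails its burden.
The tenant prevails on this issue.
— Issue III —
Stage III.1 (tenant, a more-likely-than-not showing, weight is at least 52): (g) net 64−6=58 ≥ 52 — meets; (h) net 65−12=53 ≥ 52 — meets.
  Stage III.1 is satisfied; the onus moves to the landlord.
Stage III.2 (landlord, a more-likely-than-not showing, weight is at least 52): (i) net 72−27=45 < 52 — fails.
  The landlord does not carry Stage III.2.
So the tenant prevails on this issue.
Per-issue: Issue I → landlord; Issue II → tenant; Issue III → tenant. The tenant must prevail on every issue; overall, the landlord prevails.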